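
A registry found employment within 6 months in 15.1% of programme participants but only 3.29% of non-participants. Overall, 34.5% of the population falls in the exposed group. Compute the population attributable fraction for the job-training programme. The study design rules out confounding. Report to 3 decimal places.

PAF ≈ 0.553

p₁ = 0.151, p₀ = 0.0329.
Overall risk P(Y=1) = π·p₁ + (1−π)·p₀ = 0.345×0.151 + 0.655×0.0329 = 0.073645.
Under exogeneity, PAF = [P(Y=1) − p₀] / P(Y=1).
PAF = (0.073645 − 0.0329) / 0.073645 ≈ 0.5533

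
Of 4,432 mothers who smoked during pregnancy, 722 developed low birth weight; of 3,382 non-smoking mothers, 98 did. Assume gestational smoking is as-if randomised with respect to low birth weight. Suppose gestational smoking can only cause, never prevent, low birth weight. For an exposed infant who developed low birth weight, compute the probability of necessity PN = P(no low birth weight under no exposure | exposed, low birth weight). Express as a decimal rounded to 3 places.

p₁ = P(outcome | exposed) = 722/4432 = 0.16291
p₀ = P(outcome | unexposed) = 98/3382 = 0.028977
Under exogeneity and monotonicity, PN = (p₁ − p₀) / p₁.
PN = (0.16291 − 0.028977) / 0.16291 = 0.13393 / 0.16291 ≈ 0.8221

PN ≈ 0.822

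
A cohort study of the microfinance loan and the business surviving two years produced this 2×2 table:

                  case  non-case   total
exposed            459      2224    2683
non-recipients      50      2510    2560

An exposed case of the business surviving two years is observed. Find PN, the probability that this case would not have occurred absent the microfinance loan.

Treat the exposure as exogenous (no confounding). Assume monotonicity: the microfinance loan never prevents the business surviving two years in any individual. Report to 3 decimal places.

p₁ = P(outcome | exposed) = 459/2683 = 0.17108
p₀ = P(outcome | unexposed) = 50/2560 = 0.019531
Under exogeneity and monotonicity, PN = (p₁ − p₀)/p₁.
PN = (0.17108 − 0.019531) / 0.17108 ≈ 0.8858

PN ≈ 0.886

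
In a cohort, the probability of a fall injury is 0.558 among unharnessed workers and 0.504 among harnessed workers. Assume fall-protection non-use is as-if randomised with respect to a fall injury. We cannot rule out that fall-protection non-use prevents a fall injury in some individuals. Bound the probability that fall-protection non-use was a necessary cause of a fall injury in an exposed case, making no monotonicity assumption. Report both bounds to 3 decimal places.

0.097 ≤ PN ≤ 0.889

Let p₁ = 0.558, p₀ = 0.504.
Under exogeneity alone the bounds on PN are max{0,(p₁−p₀)/p₁} ≤ PN ≤ min{1,(1−p₀)/p₁}.
  lower = (p₁ − p₀)/p₁ = 0.054 / 0.558 ≈ 0.0968
  upper = min{1, (1 − p₀)/p₁} = 0.496 / 0.558 ≈ 0.8889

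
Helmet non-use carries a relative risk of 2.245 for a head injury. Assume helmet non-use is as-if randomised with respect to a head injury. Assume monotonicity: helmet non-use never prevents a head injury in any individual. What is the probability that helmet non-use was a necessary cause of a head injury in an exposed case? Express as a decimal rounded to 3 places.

Under exogeneity and monotonicity, PN = (RR − 1) / RR = 1 − 1/RR.
PN = (2.245 − 1) / 2.245 = 1.245 / 2.245 ≈ 0.5546

PN ≈ 0.555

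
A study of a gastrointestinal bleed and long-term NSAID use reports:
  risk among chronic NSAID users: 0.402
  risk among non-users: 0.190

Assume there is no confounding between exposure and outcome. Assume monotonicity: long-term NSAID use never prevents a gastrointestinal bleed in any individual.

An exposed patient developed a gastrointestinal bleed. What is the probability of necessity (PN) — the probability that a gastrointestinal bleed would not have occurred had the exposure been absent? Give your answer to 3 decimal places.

PN ≈ 0.527

Let p₁ = 0.402, p₀ = 0.19.
Under exogeneity and monotonicity, PN = (p₁ − p₀) / p₁.
PN = (0.402 − 0.19) / 0.402 = 0.212 / 0.402 ≈ 0.5274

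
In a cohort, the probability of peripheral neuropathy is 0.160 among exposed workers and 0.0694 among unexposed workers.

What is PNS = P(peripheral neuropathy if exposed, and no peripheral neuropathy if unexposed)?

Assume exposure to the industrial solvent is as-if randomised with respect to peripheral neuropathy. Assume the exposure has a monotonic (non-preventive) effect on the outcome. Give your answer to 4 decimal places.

PNS ≈ 0.0906

Let p₁ = 0.16, p₀ = 0.0694.
Under exogeneity and monotonicity, PNS = p₁ − p₀.
PNS = 0.16 − 0.0694 = 0.0906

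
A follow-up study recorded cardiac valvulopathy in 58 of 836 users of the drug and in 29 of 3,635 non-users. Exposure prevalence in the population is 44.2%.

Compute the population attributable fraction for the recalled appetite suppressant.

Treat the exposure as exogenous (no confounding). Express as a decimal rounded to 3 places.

p₁ = P(outcome | exposed) = 58/836 = 0.069378
p₀ = P(outcome | unexposed) = 29/3635 = 0.007978
Overall risk P(Y=1) = π·p₁ + (1−π)·p₀ = 0.442×0.069378 + 0.558×0.007978 = 0.035117.
Under exogeneity, PAF = [P(Y=1) − p₀] / P(Y=1).
PAF = (0.035117 − 0.007978) / 0.035117 ≈ 0.7728

PAF ≈ 0.773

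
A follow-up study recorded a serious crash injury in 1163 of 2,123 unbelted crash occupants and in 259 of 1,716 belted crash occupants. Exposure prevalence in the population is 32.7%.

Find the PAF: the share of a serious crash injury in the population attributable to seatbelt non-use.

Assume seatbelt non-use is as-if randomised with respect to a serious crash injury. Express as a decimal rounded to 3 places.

PAF ≈ 0.462

p₁ = P(outcome | exposed) = 1163/2123 = 0.54781
p₀ = P(outcome | unexposed) = 259/1716 = 0.15093
Overall risk P(Y=1) = π·p₁ + (1−π)·p₀ = 0.327×0.54781 + 0.673×0.15093 = 0.28071.
Under exogeneity, PAF = [P(Y=1) − p₀] / P(Y=1).
PAF = (0.28071 − 0.15093) / 0.28071 ≈ 0.4623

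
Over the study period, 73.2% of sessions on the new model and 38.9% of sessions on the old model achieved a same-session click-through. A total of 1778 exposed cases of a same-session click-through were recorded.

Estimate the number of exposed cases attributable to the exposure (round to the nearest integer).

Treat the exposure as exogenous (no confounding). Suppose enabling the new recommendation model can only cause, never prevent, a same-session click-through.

p₁ = 0.732, p₀ = 0.389.
PN = (p₁ − p₀)/p₁ = (0.732 − 0.389) / 0.732 ≈ 0.46858.
Attributable cases ≈ PN × (exposed cases) = 0.46858 × 1778 ≈ 833.13.

about 833 cases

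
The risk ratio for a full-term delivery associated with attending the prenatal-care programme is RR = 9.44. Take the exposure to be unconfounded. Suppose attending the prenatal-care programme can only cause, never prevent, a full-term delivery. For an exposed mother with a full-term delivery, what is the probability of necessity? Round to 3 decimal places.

PN ≈ 0.894

Under exogeneity and monotonicity, PN = (RR − 1) / RR = 1 − 1/RR.
PN = (9.44 − 1) / 9.44 = 8.44 / 9.44 ≈ 0.8941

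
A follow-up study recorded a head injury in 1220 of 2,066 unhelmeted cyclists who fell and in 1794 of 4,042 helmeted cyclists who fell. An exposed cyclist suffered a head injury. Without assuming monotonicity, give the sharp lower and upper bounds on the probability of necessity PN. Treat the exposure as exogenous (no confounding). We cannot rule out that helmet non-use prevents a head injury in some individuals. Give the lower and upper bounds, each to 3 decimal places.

0.248 ≤ PN ≤ 0.942

p₁ = P(outcome | exposed) = 1220/2066 = 0.59051
p₀ = P(outcome | unexposed) = 1794/4042 = 0.44384
Under exogeneity alone the bounds on PN are max{0,(p₁−p₀)/p₁} ≤ PN ≤ min{1,(1−p₀)/p₁}.
  lower = (p₁ − p₀)/p₁ = 0.14667 / 0.59051 ≈ 0.2484
  upper = min{1, (1 − p₀)/p₁} = 0.55616 / 0.59051 ≈ 0.9418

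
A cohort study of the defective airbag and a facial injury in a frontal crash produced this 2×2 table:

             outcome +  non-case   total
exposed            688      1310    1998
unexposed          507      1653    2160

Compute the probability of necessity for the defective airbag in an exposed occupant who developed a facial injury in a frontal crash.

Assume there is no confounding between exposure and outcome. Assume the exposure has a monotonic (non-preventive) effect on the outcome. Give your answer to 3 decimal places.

PN ≈ 0.318

p₁ = P(outcome | exposed) = 688/1998 = 0.34434
p₀ = P(outcome | unexposed) = 507/2160 = 0.23472
Under exogeneity and monotonicity, PN = (p₁ − p₀)/p₁.
PN = (0.34434 − 0.23472) / 0.34434 ≈ 0.3184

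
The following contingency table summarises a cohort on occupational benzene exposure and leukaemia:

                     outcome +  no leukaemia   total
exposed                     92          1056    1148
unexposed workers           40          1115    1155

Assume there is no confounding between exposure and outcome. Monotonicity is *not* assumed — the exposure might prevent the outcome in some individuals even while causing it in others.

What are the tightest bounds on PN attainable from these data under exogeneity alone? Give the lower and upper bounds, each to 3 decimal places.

0.568 ≤ PN ≤ 1.000

p₁ = P(outcome | exposed) = 92/1148 = 0.080139
p₀ = P(outcome | unexposed) = 40/1155 = 0.034632
Under exogeneity alone the bounds on PN are max{0,(p₁−p₀)/p₁} ≤ PN ≤ min{1,(1−p₀)/p₁}.
  lower = (p₁ − p₀)/p₁ = 0.045507 / 0.080139 ≈ 0.5679
  upper = min{1, (1 − p₀)/p₁} = 0.96537 / 0.080139 ≈ 12.0461 → capped at 1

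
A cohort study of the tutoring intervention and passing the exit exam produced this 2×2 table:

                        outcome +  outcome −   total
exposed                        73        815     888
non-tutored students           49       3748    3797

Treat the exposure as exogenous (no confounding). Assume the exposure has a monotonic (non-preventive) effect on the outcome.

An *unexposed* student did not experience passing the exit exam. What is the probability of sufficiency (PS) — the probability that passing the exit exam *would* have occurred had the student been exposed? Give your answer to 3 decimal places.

p₁ = P(outcome | exposed) = 73/888 = 0.082207
p₀ = P(outcome | unexposed) = 49/3797 = 0.012905
Under exogeneity and monotonicity, PS = (p₁ − p₀) / (1 − p₀).
PS = (0.082207 − 0.012905) / (1 − 0.012905) = 0.069302 / 0.9871 ≈ 0.0702

PS ≈ 0.070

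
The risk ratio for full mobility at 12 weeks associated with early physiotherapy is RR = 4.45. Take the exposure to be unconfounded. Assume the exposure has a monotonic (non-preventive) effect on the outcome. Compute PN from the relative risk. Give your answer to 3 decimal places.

PN ≈ 0.775

Under exogeneity and monotonicity, PN = (RR − 1) / RR = 1 − 1/RR.
PN = (4.45 − 1) / 4.45 = 3.45 / 4.45 ≈ 0.7753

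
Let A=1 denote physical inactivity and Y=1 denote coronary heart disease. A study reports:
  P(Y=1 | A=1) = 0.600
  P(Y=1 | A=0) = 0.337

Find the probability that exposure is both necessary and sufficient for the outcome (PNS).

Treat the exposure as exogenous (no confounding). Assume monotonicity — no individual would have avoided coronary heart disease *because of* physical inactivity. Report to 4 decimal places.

Let p₁ = 0.6, p₀ = 0.337.
Under exogeneity and monotonicity, PNS = p₁ − p₀.
PNS = 0.6 − 0.337 = 0.263

PNS ≈ 0.2630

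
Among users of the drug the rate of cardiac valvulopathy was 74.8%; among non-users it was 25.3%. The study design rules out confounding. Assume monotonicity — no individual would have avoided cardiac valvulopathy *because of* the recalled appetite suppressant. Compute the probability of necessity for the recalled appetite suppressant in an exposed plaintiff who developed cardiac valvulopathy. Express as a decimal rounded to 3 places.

p₁ = 0.748, p₀ = 0.253.
Under exogeneity and monotonicity, PN = (p₁ − p₀) / p₁.
PN = (0.748 − 0.253) / 0.748 = 0.495 / 0.748 ≈ 0.6618

PN ≈ 0.662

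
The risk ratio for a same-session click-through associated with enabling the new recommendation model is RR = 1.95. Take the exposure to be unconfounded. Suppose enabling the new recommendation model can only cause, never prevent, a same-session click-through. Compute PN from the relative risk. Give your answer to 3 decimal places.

Under exogeneity and monotonicity, PN = (RR − 1) / RR = 1 − 1/RR.
PN = (1.95 − 1) / 1.95 = 0.95 / 1.95 ≈ 0.4872

PN ≈ 0.487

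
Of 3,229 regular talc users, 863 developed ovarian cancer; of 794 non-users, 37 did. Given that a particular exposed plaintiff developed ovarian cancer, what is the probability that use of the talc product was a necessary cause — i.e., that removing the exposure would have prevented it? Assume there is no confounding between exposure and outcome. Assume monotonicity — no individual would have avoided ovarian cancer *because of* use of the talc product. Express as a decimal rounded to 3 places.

p₁ = P(outcome | exposed) = 863/3229 = 0.26727
p₀ = P(outcome | unexposed) = 37/794 = 0.046599
Under exogeneity and monotonicity, PN = (p₁ − p₀) / p₁.
PN = (0.26727 − 0.046599) / 0.26727 = 0.22067 / 0.26727 ≈ 0.8256

PN ≈ 0.826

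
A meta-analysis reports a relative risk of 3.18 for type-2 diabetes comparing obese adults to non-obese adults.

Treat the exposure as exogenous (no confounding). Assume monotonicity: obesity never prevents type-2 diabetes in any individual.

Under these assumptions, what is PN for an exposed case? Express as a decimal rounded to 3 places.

Under exogeneity and monotonicity, PN = (RR − 1) / RR = 1 − 1/RR.
PN = (3.18 − 1) / 3.18 = 2.18 / 3.18 ≈ 0.6855

PN ≈ 0.686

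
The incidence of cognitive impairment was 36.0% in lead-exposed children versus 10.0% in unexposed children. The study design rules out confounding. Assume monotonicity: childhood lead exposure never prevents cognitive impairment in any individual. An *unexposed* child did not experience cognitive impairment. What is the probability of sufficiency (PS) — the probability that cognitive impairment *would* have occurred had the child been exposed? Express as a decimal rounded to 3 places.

p₁ = 0.36, p₀ = 0.1.
Under exogeneity and monotonicity, PS = (p₁ − p₀) / (1 − p₀).
PS = (0.36 − 0.1) / (1 − 0.1) = 0.26 / 0.9 ≈ 0.2889

PS ≈ 0.289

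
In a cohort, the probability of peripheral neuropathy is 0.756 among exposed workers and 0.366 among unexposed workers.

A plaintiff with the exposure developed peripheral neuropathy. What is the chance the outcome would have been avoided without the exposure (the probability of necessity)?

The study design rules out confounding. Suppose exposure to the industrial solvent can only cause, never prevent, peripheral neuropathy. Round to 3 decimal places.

PN ≈ 0.516

Let p₁ = 0.756, p₀ = 0.366.
Under exogeneity and monotonicity, PN = (p₁ − p₀) / p₁.
PN = (0.756 − 0.366) / 0.756 = 0.39 / 0.756 ≈ 0.5159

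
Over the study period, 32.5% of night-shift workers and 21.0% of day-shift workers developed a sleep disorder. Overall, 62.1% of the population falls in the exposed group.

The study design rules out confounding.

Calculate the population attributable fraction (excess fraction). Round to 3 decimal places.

p₁ = 0.325, p₀ = 0.21.
Overall risk P(Y=1) = π·p₁ + (1−π)·p₀ = 0.621×0.325 + 0.379×0.21 = 0.28141.
Under exogeneity, PAF = [P(Y=1) − p₀] / P(Y=1).
PAF = (0.28141 − 0.21) / 0.28141 ≈ 0.2538

PAF ≈ 0.254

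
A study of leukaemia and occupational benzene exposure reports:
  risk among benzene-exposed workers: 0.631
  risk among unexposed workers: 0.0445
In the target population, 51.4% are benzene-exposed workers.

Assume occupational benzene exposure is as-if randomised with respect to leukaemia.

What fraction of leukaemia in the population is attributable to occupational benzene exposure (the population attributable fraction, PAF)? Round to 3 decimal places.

Let p₁ = 0.631, p₀ = 0.0445.
Overall risk P(Y=1) = π·p₁ + (1−π)·p₀ = 0.514×0.631 + 0.486×0.0445 = 0.34596.
Under exogeneity, PAF = [P(Y=1) − p₀] / P(Y=1).
PAF = (0.34596 − 0.0445) / 0.34596 ≈ 0.8714

PAF ≈ 0.871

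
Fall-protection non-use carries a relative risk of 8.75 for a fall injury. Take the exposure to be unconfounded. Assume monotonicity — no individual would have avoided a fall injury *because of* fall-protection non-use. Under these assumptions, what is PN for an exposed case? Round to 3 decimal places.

PN ≈ 0.886

Under exogeneity and monotonicity, PN = (RR − 1) / RR = 1 − 1/RR.
PN = (8.75 − 1) / 8.75 = 7.75 / 8.75 ≈ 0.8857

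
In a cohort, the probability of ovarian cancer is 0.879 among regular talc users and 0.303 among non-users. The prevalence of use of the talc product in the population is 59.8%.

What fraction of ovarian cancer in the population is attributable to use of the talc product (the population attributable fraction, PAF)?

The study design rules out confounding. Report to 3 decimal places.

PAF ≈ 0.532

Let p₁ = 0.879, p₀ = 0.303.
Overall risk P(Y=1) = π·p₁ + (1−π)·p₀ = 0.598×0.879 + 0.402×0.303 = 0.64745.
Under exogeneity, PAF = [P(Y=1) − p₀] / P(Y=1).
PAF = (0.64745 − 0.303) / 0.64745 ≈ 0.5320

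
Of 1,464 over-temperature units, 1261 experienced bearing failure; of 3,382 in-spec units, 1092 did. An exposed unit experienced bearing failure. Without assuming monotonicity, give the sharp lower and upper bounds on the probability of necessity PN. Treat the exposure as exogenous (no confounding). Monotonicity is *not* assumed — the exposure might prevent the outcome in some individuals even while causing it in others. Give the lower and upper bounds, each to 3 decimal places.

0.625 ≤ PN ≤ 0.786

p₁ = P(outcome | exposed) = 1261/1464 = 0.86134
p₀ = P(outcome | unexposed) = 1092/3382 = 0.32289
Under exogeneity alone the bounds on PN are max{0,(p₁−p₀)/p₁} ≤ PN ≤ min{1,(1−p₀)/p₁}.
  lower = (p₁ − p₀)/p₁ = 0.53845 / 0.86134 ≈ 0.6251
  upper = min{1, (1 − p₀)/p₁} = 0.67711 / 0.86134 ≈ 0.7861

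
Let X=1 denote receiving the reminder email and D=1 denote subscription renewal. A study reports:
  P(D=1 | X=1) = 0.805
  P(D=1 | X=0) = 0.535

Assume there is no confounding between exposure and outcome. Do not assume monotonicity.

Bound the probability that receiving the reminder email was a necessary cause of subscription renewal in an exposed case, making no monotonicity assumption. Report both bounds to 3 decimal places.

Let p₁ = 0.805, p₀ = 0.535.
Under exogeneity alone the bounds on PN are max{0,(p₁−p₀)/p₁} ≤ PN ≤ min{1,(1−p₀)/p₁}.
  lower = (p₁ − p₀)/p₁ = 0.27 / 0.805 ≈ 0.3354
  upper = min{1, (1 − p₀)/p₁} = 0.465 / 0.805 ≈ 0.5776

0.335 ≤ PN ≤ 0.578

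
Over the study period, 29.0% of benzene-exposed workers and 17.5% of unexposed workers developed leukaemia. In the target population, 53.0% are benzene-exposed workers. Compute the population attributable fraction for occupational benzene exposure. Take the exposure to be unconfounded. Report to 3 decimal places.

PAF ≈ 0.258

p₁ = 0.29, p₀ = 0.175.
Overall risk P(Y=1) = π·p₁ + (1−π)·p₀ = 0.53×0.29 + 0.47×0.175 = 0.23595.
Under exogeneity, PAF = [P(Y=1) − p₀] / P(Y=1).
PAF = (0.23595 − 0.175) / 0.23595 ≈ 0.2583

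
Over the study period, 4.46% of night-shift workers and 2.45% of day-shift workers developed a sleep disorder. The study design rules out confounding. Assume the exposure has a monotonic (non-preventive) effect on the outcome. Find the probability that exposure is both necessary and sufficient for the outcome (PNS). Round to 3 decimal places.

PNS ≈ 0.020

p₁ = 0.0446, p₀ = 0.0245.
Under exogeneity and monotonicity, PNS = p₁ − p₀.
PNS = 0.0446 − 0.0245 = 0.0201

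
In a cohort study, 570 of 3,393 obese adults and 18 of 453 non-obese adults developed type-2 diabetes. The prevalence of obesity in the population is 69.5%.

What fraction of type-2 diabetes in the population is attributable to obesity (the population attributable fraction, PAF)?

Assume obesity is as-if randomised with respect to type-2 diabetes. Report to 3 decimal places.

PAF ≈ 0.692

p₁ = P(outcome | exposed) = 570/3393 = 0.16799
p₀ = P(outcome | unexposed) = 18/453 = 0.039735
Overall risk P(Y=1) = π·p₁ + (1−π)·p₀ = 0.695×0.16799 + 0.305×0.039735 = 0.12887.
Under exogeneity, PAF = [P(Y=1) − p₀] / P(Y=1).
PAF = (0.12887 − 0.039735) / 0.12887 ≈ 0.6917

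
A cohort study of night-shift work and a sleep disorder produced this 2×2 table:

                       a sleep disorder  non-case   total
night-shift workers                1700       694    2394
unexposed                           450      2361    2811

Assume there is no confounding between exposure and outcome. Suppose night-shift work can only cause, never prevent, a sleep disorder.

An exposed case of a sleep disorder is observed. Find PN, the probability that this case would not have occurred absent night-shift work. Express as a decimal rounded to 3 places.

PN ≈ 0.775

p₁ = P(outcome | exposed) = 1700/2394 = 0.71011
p₀ = P(outcome | unexposed) = 450/2811 = 0.16009
Under exogeneity and monotonicity, PN = (p₁ − p₀)/p₁.
PN = (0.71011 − 0.16009) / 0.71011 ≈ 0.7746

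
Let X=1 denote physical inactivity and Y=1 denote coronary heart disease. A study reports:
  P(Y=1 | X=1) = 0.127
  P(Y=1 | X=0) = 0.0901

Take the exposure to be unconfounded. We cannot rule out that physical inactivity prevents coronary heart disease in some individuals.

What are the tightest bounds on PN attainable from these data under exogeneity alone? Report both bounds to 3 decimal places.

Let p₁ = 0.127, p₀ = 0.0901.
Under exogeneity alone the bounds on PN are max{0,(p₁−p₀)/p₁} ≤ PN ≤ min{1,(1−p₀)/p₁}.
  lower = (p₁ − p₀)/p₁ = 0.0369 / 0.127 ≈ 0.2906
  upper = min{1, (1 − p₀)/p₁} = 0.9099 / 0.127 ≈ 7.1646 → capped at 1

0.291 ≤ PN ≤ 1.000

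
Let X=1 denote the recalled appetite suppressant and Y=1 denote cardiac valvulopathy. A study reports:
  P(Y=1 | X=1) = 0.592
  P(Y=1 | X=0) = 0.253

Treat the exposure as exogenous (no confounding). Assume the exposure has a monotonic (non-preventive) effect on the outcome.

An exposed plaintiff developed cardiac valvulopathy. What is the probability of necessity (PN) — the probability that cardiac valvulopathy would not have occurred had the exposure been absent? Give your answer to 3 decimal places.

Let p₁ = 0.592, p₀ = 0.253.
Under exogeneity and monotonicity, PN = (p₁ − p₀) / p₁.
PN = (0.592 − 0.253) / 0.592 = 0.339 / 0.592 ≈ 0.5726

PN ≈ 0.573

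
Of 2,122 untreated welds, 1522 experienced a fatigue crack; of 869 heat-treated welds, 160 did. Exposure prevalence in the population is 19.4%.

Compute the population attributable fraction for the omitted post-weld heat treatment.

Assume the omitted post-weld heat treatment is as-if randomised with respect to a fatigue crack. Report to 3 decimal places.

p₁ = P(outcome | exposed) = 1522/2122 = 0.71725
p₀ = P(outcome | unexposed) = 160/869 = 0.18412
Overall risk P(Y=1) = π·p₁ + (1−π)·p₀ = 0.194×0.71725 + 0.806×0.18412 = 0.28755.
Under exogeneity, PAF = [P(Y=1) − p₀] / P(Y=1).
PAF = (0.28755 − 0.18412) / 0.28755 ≈ 0.3597

PAF ≈ 0.360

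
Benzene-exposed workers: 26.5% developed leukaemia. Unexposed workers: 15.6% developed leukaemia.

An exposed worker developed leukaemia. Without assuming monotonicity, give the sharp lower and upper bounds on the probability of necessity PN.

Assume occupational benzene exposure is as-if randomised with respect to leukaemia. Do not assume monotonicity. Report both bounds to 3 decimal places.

0.411 ≤ PN ≤ 1.000

p₁ = 0.265, p₀ = 0.156.
Under exogeneity alone the bounds on PN are max{0,(p₁−p₀)/p₁} ≤ PN ≤ min{1,(1−p₀)/p₁}.
  lower = (p₁ − p₀)/p₁ = 0.109 / 0.265 ≈ 0.4113
  upper = min{1, (1 − p₀)/p₁} = 0.844 / 0.265 ≈ 3.1849 → capped at 1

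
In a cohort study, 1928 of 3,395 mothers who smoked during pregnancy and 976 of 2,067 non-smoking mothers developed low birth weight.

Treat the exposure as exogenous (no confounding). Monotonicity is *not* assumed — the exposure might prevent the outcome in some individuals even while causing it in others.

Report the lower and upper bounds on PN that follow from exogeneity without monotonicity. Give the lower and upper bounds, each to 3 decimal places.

0.169 ≤ PN ≤ 0.929

p₁ = P(outcome | exposed) = 1928/3395 = 0.56789
p₀ = P(outcome | unexposed) = 976/2067 = 0.47218
Under exogeneity alone the bounds on PN are max{0,(p₁−p₀)/p₁} ≤ PN ≤ min{1,(1−p₀)/p₁}.
  lower = (p₁ − p₀)/p₁ = 0.095712 / 0.56789 ≈ 0.1685
  upper = min{1, (1 − p₀)/p₁} = 0.52782 / 0.56789 ≈ 0.9294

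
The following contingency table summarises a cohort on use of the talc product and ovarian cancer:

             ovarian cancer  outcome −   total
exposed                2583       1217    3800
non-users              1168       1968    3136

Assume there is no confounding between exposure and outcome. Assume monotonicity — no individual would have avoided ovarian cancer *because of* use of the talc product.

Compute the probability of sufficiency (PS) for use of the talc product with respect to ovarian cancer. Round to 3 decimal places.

p₁ = P(outcome | exposed) = 2583/3800 = 0.67974
p₀ = P(outcome | unexposed) = 1168/3136 = 0.37245
Under exogeneity and monotonicity, PS = (p₁ − p₀)/(1 − p₀).
PS = (0.67974 − 0.37245) / 0.62755 ≈ 0.4897

PS ≈ 0.490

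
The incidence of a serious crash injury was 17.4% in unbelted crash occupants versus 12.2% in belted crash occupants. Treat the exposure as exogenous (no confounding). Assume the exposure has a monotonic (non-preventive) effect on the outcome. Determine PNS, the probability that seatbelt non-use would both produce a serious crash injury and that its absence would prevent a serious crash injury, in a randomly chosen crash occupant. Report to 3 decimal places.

PNS ≈ 0.052

p₁ = 0.174, p₀ = 0.122.
Under exogeneity and monotonicity, PNS = p₁ − p₀.
PNS = 0.174 − 0.122 = 0.052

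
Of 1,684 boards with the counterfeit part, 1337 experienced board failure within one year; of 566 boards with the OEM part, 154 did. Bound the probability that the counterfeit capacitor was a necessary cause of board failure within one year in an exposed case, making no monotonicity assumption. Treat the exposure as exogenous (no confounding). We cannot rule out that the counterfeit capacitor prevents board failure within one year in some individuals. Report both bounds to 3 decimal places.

p₁ = P(outcome | exposed) = 1337/1684 = 0.79394
p₀ = P(outcome | unexposed) = 154/566 = 0.27208
Under exogeneity alone the bounds on PN are max{0,(p₁−p₀)/p₁} ≤ PN ≤ min{1,(1−p₀)/p₁}.
  lower = (p₁ − p₀)/p₁ = 0.52186 / 0.79394 ≈ 0.6573
  upper = min{1, (1 − p₀)/p₁} = 0.72792 / 0.79394 ≈ 0.9168

0.657 ≤ PN ≤ 0.917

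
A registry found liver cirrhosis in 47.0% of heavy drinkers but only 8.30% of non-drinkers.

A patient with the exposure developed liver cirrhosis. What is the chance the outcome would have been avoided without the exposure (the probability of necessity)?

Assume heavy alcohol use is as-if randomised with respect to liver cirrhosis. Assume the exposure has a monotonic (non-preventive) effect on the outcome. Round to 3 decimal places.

PN ≈ 0.823

p₁ = 0.47, p₀ = 0.083.
Under exogeneity and monotonicity, PN = (p₁ − p₀) / p₁.
PN = (0.47 − 0.083) / 0.47 = 0.387 / 0.47 ≈ 0.8234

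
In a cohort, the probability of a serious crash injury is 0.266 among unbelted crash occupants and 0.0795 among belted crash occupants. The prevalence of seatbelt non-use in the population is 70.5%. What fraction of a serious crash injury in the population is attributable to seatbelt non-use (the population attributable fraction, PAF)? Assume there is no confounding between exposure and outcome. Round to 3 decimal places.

PAF ≈ 0.623

Let p₁ = 0.266, p₀ = 0.0795.
Overall risk P(Y=1) = π·p₁ + (1−π)·p₀ = 0.705×0.266 + 0.295×0.0795 = 0.21098.
Under exogeneity, PAF = [P(Y=1) − p₀] / P(Y=1).
PAF = (0.21098 − 0.0795) / 0.21098 ≈ 0.6232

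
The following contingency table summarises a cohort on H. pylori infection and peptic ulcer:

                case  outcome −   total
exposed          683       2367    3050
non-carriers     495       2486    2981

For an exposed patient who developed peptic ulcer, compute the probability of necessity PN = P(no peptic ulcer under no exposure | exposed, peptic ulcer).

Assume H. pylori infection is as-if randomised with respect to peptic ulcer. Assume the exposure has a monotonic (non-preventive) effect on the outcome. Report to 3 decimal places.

PN ≈ 0.258

p₁ = P(outcome | exposed) = 683/3050 = 0.22393
p₀ = P(outcome | unexposed) = 495/2981 = 0.16605
Under exogeneity and monotonicity, PN = (p₁ − p₀) / p₁.
PN = (0.22393 − 0.16605) / 0.22393 = 0.057883 / 0.22393 ≈ 0.2585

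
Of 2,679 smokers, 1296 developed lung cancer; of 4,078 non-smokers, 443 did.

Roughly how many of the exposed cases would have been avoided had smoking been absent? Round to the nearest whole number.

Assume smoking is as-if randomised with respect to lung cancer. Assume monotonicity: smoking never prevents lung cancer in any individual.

p₁ = P(outcome | exposed) = 1296/2679 = 0.48376
p₀ = P(outcome | unexposed) = 443/4078 = 0.10863
PN = (p₁ − p₀)/p₁ = (0.48376 − 0.10863) / 0.48376 ≈ 0.77544.
Attributable cases ≈ PN × (exposed cases) = 0.77544 × 1296 ≈ 1004.98.

about 1005 cases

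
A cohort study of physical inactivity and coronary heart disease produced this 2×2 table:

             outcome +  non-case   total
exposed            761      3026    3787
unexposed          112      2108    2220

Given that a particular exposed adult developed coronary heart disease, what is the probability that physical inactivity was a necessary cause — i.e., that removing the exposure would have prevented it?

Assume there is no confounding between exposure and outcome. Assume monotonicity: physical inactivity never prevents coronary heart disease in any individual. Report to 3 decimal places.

PN ≈ 0.749

p₁ = P(outcome | exposed) = 761/3787 = 0.20095
p₀ = P(outcome | unexposed) = 112/2220 = 0.05045
Under exogeneity and monotonicity, PN = (p₁ − p₀) / p₁.
PN = (0.20095 − 0.05045) / 0.20095 = 0.1505 / 0.20095 ≈ 0.7489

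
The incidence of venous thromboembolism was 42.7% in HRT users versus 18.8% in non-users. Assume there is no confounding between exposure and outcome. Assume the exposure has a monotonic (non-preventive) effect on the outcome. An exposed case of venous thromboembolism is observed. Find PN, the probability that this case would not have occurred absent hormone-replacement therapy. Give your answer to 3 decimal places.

p₁ = 0.427, p₀ = 0.188.
Under exogeneity and monotonicity, PN = (p₁ − p₀) / p₁.
PN = (0.427 − 0.188) / 0.427 = 0.239 / 0.427 ≈ 0.5597

PN ≈ 0.560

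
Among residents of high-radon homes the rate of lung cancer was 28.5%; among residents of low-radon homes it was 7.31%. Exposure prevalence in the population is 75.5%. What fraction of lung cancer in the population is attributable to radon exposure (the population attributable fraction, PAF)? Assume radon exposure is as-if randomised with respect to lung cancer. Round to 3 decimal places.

p₁ = 0.285, p₀ = 0.0731.
Overall risk P(Y=1) = π·p₁ + (1−π)·p₀ = 0.755×0.285 + 0.245×0.0731 = 0.23308.
Under exogeneity, PAF = [P(Y=1) − p₀] / P(Y=1).
PAF = (0.23308 − 0.0731) / 0.23308 ≈ 0.6864

PAF ≈ 0.686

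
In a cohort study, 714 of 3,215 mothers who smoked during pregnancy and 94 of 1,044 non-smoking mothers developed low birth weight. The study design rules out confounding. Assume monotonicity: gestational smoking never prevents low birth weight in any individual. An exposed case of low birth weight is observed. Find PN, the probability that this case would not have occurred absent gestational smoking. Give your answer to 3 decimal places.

PN ≈ 0.595

p₁ = P(outcome | exposed) = 714/3215 = 0.22208
p₀ = P(outcome | unexposed) = 94/1044 = 0.090038
Under exogeneity and monotonicity, PN = (p₁ − p₀) / p₁.
PN = (0.22208 − 0.090038) / 0.22208 = 0.13205 / 0.22208 ≈ 0.5946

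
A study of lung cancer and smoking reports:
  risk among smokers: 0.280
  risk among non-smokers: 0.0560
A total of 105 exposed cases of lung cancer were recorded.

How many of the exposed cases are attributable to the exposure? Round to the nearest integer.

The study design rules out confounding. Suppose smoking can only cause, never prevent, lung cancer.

about 84 cases

Let p₁ = 0.28, p₀ = 0.056.
PN = (p₁ − p₀)/p₁ = (0.28 − 0.056) / 0.28 ≈ 0.80000.
Attributable cases ≈ PN × (exposed cases) = 0.80000 × 105 ≈ 84.00.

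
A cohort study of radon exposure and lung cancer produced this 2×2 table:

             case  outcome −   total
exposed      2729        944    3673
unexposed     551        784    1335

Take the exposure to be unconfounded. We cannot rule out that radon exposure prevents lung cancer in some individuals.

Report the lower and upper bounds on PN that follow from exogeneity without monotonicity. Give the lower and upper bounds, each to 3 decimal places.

p₁ = P(outcome | exposed) = 2729/3673 = 0.74299
p₀ = P(outcome | unexposed) = 551/1335 = 0.41273
Under exogeneity alone the bounds on PN are max{0,(p₁−p₀)/p₁} ≤ PN ≤ min{1,(1−p₀)/p₁}.
  lower = (p₁ − p₀)/p₁ = 0.33026 / 0.74299 ≈ 0.4445
  upper = min{1, (1 − p₀)/p₁} = 0.58727 / 0.74299 ≈ 0.7904

0.444 ≤ PN ≤ 0.790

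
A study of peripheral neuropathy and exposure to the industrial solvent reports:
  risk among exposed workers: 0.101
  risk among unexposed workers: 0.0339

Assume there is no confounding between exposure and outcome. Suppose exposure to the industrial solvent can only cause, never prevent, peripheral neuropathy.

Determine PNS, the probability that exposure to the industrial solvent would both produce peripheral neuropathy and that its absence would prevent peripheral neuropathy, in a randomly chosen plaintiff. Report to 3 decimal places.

PNS ≈ 0.067

Let p₁ = 0.101, p₀ = 0.0339.
Under exogeneity and monotonicity, PNS = p₁ − p₀.
PNS = 0.101 − 0.0339 = 0.0671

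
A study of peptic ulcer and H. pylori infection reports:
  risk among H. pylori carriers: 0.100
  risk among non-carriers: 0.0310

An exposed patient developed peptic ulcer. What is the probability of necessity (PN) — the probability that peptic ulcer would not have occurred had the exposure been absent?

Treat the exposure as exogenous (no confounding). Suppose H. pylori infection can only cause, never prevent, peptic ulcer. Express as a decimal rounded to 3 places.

PN ≈ 0.690

Let p₁ = 0.1, p₀ = 0.031.
Under exogeneity and monotonicity, PN = (p₁ − p₀) / p₁.
PN = (0.1 − 0.031) / 0.1 = 0.069 / 0.1 ≈ 0.6900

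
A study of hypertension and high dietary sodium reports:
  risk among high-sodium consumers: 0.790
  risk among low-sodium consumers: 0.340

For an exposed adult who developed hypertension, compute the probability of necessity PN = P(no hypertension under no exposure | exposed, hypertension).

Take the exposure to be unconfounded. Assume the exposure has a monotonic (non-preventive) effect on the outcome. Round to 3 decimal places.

Let p₁ = 0.79, p₀ = 0.34.
Under exogeneity and monotonicity, PN = (p₁ − p₀) / p₁.
PN = (0.79 − 0.34) / 0.79 = 0.45 / 0.79 ≈ 0.5696

PN ≈ 0.570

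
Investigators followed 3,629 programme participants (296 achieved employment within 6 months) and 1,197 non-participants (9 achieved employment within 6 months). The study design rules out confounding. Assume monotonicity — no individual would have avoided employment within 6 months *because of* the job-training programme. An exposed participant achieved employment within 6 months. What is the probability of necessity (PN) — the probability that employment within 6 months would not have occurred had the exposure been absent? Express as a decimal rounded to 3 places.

p₁ = P(outcome | exposed) = 296/3629 = 0.081565
p₀ = P(outcome | unexposed) = 9/1197 = 0.0075188
Under exogeneity and monotonicity, PN = (p₁ − p₀) / p₁.
PN = (0.081565 − 0.0075188) / 0.081565 = 0.074046 / 0.081565 ≈ 0.9078

PN ≈ 0.908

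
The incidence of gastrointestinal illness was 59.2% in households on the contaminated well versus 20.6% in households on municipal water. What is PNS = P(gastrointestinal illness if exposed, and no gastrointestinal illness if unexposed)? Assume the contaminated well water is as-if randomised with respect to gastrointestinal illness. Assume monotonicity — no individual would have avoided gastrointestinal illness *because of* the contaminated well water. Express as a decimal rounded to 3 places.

PNS ≈ 0.386

p₁ = 0.592, p₀ = 0.206.
Under exogeneity and monotonicity, PNS = p₁ − p₀.
PNS = 0.592 − 0.206 = 0.386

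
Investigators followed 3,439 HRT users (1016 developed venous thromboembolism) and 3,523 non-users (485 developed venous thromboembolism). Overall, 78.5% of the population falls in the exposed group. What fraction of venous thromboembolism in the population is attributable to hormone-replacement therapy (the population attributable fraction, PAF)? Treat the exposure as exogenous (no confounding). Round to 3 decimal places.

p₁ = P(outcome | exposed) = 1016/3439 = 0.29543
p₀ = P(outcome | unexposed) = 485/3523 = 0.13767
Overall risk P(Y=1) = π·p₁ + (1−π)·p₀ = 0.785×0.29543 + 0.215×0.13767 = 0.26151.
Under exogeneity, PAF = [P(Y=1) − p₀] / P(Y=1).
PAF = (0.26151 − 0.13767) / 0.26151 ≈ 0.4736

PAF ≈ 0.474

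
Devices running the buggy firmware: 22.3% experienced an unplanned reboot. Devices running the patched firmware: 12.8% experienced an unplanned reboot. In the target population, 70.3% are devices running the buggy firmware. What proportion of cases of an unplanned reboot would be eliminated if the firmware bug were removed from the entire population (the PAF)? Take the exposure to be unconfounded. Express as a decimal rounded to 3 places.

PAF ≈ 0.343

p₁ = 0.223, p₀ = 0.128.
Overall risk P(Y=1) = π·p₁ + (1−π)·p₀ = 0.703×0.223 + 0.297×0.128 = 0.19478.
Under exogeneity, PAF = [P(Y=1) − p₀] / P(Y=1).
PAF = (0.19478 − 0.128) / 0.19478 ≈ 0.3429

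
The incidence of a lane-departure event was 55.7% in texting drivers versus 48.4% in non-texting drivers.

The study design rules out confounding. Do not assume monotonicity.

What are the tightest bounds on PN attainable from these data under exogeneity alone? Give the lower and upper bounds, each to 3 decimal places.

p₁ = 0.557, p₀ = 0.484.
Under exogeneity alone the bounds on PN are max{0,(p₁−p₀)/p₁} ≤ PN ≤ min{1,(1−p₀)/p₁}.
  lower = (p₁ − p₀)/p₁ = 0.073 / 0.557 ≈ 0.1311
  upper = min{1, (1 − p₀)/p₁} = 0.516 / 0.557 ≈ 0.9264

0.131 ≤ PN ≤ 0.926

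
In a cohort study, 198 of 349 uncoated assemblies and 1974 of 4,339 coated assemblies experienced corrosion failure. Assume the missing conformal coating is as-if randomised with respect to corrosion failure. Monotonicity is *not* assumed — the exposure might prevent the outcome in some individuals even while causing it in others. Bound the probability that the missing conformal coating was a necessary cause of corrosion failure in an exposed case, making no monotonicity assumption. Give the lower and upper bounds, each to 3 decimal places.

0.198 ≤ PN ≤ 0.961

p₁ = P(outcome | exposed) = 198/349 = 0.56734
p₀ = P(outcome | unexposed) = 1974/4339 = 0.45494
Under exogeneity alone the bounds on PN are max{0,(p₁−p₀)/p₁} ≤ PN ≤ min{1,(1−p₀)/p₁}.
  lower = (p₁ − p₀)/p₁ = 0.11239 / 0.56734 ≈ 0.1981
  upper = min{1, (1 − p₀)/p₁} = 0.54506 / 0.56734 ≈ 0.9607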